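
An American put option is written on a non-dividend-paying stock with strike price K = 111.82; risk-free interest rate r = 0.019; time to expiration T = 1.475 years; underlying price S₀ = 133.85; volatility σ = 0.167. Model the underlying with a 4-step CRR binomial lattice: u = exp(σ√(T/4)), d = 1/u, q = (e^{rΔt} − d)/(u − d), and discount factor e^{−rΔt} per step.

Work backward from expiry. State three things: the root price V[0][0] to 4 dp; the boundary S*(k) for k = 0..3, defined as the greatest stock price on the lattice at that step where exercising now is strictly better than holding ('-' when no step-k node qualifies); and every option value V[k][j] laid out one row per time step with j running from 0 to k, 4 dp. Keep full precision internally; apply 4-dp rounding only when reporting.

Δt=0.36875, u=1.10673, d=0.90356, q=0.50928, disc=e^(-rΔt)=0.99302
k=4 terminal: V=max(K-S,0) → 22.6024 2.5416 0.0000 0.0000 0.0000
k=3: j=0 S=98.7398 intr=13.0802 cont=12.2995 V=13.0802[EX]; j=1 S=120.9418 intr=0.0000 cont=1.2385 V=1.2385[hold]; j=2 S=148.1359 intr=0.0000 cont=0.0000 V=0.0000[hold]; j=3 S=181.4447 intr=0.0000 cont=0.0000 V=0.0000[hold]  S*(3)=98.7398
k=2: j=0 S=109.2784 intr=2.5416 cont=7.0003 V=7.0003[hold]; j=1 S=133.8500 intr=0.0000 cont=0.6035 V=0.6035[hold]; j=2 S=163.9466 intr=0.0000 cont=0.0000 V=0.0000[hold]  S*(2)=-
k=1: j=0 S=120.9418 intr=0.0000 cont=3.7164 V=3.7164[hold]; j=1 S=148.1359 intr=0.0000 cont=0.2941 V=0.2941[hold]  S*(1)=-
k=0: j=0 S=133.8500 intr=0.0000 cont=1.9597 V=1.9597[hold]  S*(0)=-

price = 1.9597
boundary = - - - 98.7398
tree:
1.9597
3.7164 0.2941
7.0003 0.6035 0.0000
13.0802 1.2385 0.0000 0.0000
22.6024 2.5416 0.0000 0.0000 0.0000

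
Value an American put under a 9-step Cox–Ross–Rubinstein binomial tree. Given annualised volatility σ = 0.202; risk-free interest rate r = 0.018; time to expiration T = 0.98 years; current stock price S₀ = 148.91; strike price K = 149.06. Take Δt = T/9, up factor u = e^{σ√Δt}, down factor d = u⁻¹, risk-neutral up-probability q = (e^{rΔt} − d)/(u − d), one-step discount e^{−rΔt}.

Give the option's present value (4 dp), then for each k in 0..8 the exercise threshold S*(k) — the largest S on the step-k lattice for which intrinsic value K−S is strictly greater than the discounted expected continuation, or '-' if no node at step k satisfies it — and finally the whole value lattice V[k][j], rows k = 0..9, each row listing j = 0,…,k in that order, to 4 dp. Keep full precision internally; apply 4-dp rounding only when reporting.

Δt=0.10889, u=1.06893, d=0.93552, q=0.49805, disc=e^(-rΔt)=0.99804
k=9 terminal: V=max(K-S,0) → 67.3291 55.6736 42.3560 27.1391 9.7523 0.0000 0.0000 0.0000 0.0000 0.0000
k=8: j=0 S=87.3645 intr=61.6955 cont=61.4036 V=61.6955[EX]; j=1 S=99.8234 intr=49.2366 cont=48.9447 V=49.2366[EX]; j=2 S=114.0590 intr=35.0010 cont=34.7091 V=35.0010[EX]; j=3 S=130.3247 intr=18.7353 cont=18.4434 V=18.7353[EX]; j=4 S=148.9100 intr=0.1500 cont=4.8856 V=4.8856[hold]; j=5 S=170.1457 intr=0.0000 cont=0.0000 V=0.0000[hold]; j=6 S=194.4098 intr=0.0000 cont=0.0000 V=0.0000[hold]; j=7 S=222.1342 intr=0.0000 cont=0.0000 V=0.0000[hold]; j=8 S=253.8123 intr=0.0000 cont=0.0000 V=0.0000[hold]  S*(8)=130.3247
k=7: j=0 S=93.3864 intr=55.6736 cont=55.3817 V=55.6736[EX]; j=1 S=106.7040 intr=42.3560 cont=42.0641 V=42.3560[EX]; j=2 S=121.9209 intr=27.1391 cont=26.8472 V=27.1391[EX]; j=3 S=139.3077 intr=9.7523 cont=11.8143 V=11.8143[hold]; j=4 S=159.1741 intr=0.0000 cont=2.4475 V=2.4475[hold]; j=5 S=181.8736 intr=0.0000 cont=0.0000 V=0.0000[hold]; j=6 S=207.8102 intr=0.0000 cont=0.0000 V=0.0000[hold]; j=7 S=237.4455 intr=0.0000 cont=0.0000 V=0.0000[hold]  S*(7)=121.9209
k=6: j=0 S=99.8234 intr=49.2366 cont=48.9447 V=49.2366[EX]; j=1 S=114.0590 intr=35.0010 cont=34.7091 V=35.0010[EX]; j=2 S=130.3247 intr=18.7353 cont=19.4684 V=19.4684[hold]; j=3 S=148.9100 intr=0.1500 cont=7.1352 V=7.1352[hold]; j=4 S=170.1457 intr=0.0000 cont=1.2261 V=1.2261[hold]; j=5 S=194.4098 intr=0.0000 cont=0.0000 V=0.0000[hold]; j=6 S=222.1342 intr=0.0000 cont=0.0000 V=0.0000[hold]  S*(6)=114.0590
k=5: j=0 S=106.7040 intr=42.3560 cont=42.0641 V=42.3560[EX]; j=1 S=121.9209 intr=27.1391 cont=27.2117 V=27.2117[hold]; j=2 S=139.3077 intr=9.7523 cont=13.2998 V=13.2998[hold]; j=3 S=159.1741 intr=0.0000 cont=4.1840 V=4.1840[hold]; j=4 S=181.8736 intr=0.0000 cont=0.6143 V=0.6143[hold]; j=5 S=207.8102 intr=0.0000 cont=0.0000 V=0.0000[hold]  S*(5)=106.7040
k=4: j=0 S=114.0590 intr=35.0010 cont=34.7452 V=35.0010[EX]; j=1 S=130.3247 intr=18.7353 cont=20.2432 V=20.2432[hold]; j=2 S=148.9100 intr=0.1500 cont=8.7425 V=8.7425[hold]; j=3 S=170.1457 intr=0.0000 cont=2.4014 V=2.4014[hold]; j=4 S=194.4098 intr=0.0000 cont=0.3077 V=0.3077[hold]  S*(4)=114.0590
k=3: j=0 S=121.9209 intr=27.1391 cont=27.5968 V=27.5968[hold]; j=1 S=139.3077 intr=9.7523 cont=14.4869 V=14.4869[hold]; j=2 S=159.1741 intr=0.0000 cont=5.5734 V=5.5734[hold]; j=3 S=181.8736 intr=0.0000 cont=1.3560 V=1.3560[hold]  S*(3)=-
k=2: j=0 S=130.3247 intr=18.7353 cont=21.0262 V=21.0262[hold]; j=1 S=148.9100 intr=0.1500 cont=10.0279 V=10.0279[hold]; j=2 S=170.1457 intr=0.0000 cont=3.4661 V=3.4661[hold]  S*(2)=-
k=1: j=0 S=139.3077 intr=9.7523 cont=15.5181 V=15.5181[hold]; j=1 S=159.1741 intr=0.0000 cont=6.7466 V=6.7466[hold]  S*(1)=-
k=0: j=0 S=148.9100 intr=0.1500 cont=11.1276 V=11.1276[hold]  S*(0)=-

price = 11.1276
boundary = - - - - 114.0590 106.7040 114.0590 121.9209 130.3247
tree:
11.1276
15.5181 6.7466
21.0262 10.0279 3.4661
27.5968 14.4869 5.5734 1.3560
35.0010 20.2432 8.7425 2.4014 0.3077
42.3560 27.2117 13.2998 4.1840 0.6143 0.0000
49.2366 35.0010 19.4684 7.1352 1.2261 0.0000 0.0000
55.6736 42.3560 27.1391 11.8143 2.4475 0.0000 0.0000 0.0000
61.6955 49.2366 35.0010 18.7353 4.8856 0.0000 0.0000 0.0000 0.0000
67.3291 55.6736 42.3560 27.1391 9.7523 0.0000 0.0000 0.0000 0.0000 0.0000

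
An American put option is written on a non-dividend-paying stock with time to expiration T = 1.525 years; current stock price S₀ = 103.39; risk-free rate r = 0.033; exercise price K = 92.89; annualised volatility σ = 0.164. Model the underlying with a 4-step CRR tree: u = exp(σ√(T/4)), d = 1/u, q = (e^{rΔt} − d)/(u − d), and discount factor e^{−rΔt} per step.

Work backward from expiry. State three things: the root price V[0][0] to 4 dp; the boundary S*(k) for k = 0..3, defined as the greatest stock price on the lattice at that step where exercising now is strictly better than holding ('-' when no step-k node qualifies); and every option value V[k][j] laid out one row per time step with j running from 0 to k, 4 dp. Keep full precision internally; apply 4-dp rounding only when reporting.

price = 2.8690
boundary = - - - 76.3036
tree:
2.8690
5.3395 0.8075
9.6315 1.7666 0.0000
16.5864 3.8647 0.0000 0.0000
23.9347 8.4549 0.0000 0.0000 0.0000

Δt=0.38125  u=1.10657  d=0.90370  q=0.53711  discount=0.98750
step 4 (expiry): payoffs max(K−S,0) = 23.9347 8.4549 0.0000 0.0000 0.0000
step 3: (k=3,j=0): S=76.3036, (K−S)⁺=16.5864, hold=15.4250 ⇒ V=16.5864 exercise | (k=3,j=1): S=93.4331, (K−S)⁺=0.0000, hold=3.8647 ⇒ V=3.8647 continue | (k=3,j=2): S=114.4080, (K−S)⁺=0.0000, hold=0.0000 ⇒ V=0.0000 continue | (k=3,j=3): S=140.0915, (K−S)⁺=0.0000, hold=0.0000 ⇒ V=0.0000 continue  boundary S*=76.3036
step 2: (k=2,j=0): S=84.4351, (K−S)⁺=8.4549, hold=9.6315 ⇒ V=9.6315 continue | (k=2,j=1): S=103.3900, (K−S)⁺=0.0000, hold=1.7666 ⇒ V=1.7666 continue | (k=2,j=2): S=126.6001, (K−S)⁺=0.0000, hold=0.0000 ⇒ V=0.0000 continue  boundary S*=-
step 1: (k=1,j=0): S=93.4331, (K−S)⁺=0.0000, hold=5.3395 ⇒ V=5.3395 continue | (k=1,j=1): S=114.4080, (K−S)⁺=0.0000, hold=0.8075 ⇒ V=0.8075 continue  boundary S*=-
step 0: (k=0,j=0): S=103.3900, (K−S)⁺=0.0000, hold=2.8690 ⇒ V=2.8690 continue  boundary S*=-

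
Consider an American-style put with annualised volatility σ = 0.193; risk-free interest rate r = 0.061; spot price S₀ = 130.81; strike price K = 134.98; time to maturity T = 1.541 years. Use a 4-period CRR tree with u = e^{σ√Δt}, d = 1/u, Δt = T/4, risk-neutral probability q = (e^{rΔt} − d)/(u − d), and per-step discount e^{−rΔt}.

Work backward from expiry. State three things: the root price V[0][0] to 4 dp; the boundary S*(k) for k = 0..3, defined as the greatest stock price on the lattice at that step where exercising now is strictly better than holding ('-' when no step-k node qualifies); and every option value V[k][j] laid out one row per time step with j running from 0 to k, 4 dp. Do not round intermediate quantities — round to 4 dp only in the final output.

Δt=0.38525  u=1.12726  d=0.88710  q=0.56910  discount=0.97677
step 4 (expiry): payoffs max(K−S,0) = 53.9696 32.0384 4.1700 0.0000 0.0000
step 3: (k=3,j=0): S=91.3199, (K−S)⁺=43.6601, hold=40.5250 ⇒ V=43.6601 exercise | (k=3,j=1): S=116.0422, (K−S)⁺=18.9378, hold=15.8027 ⇒ V=18.9378 exercise | (k=3,j=2): S=147.4572, (K−S)⁺=0.0000, hold=1.7551 ⇒ V=1.7551 continue | (k=3,j=3): S=187.3770, (K−S)⁺=0.0000, hold=0.0000 ⇒ V=0.0000 continue  boundary S*=116.0422
step 2: (k=2,j=0): S=102.9416, (K−S)⁺=32.0384, hold=28.9034 ⇒ V=32.0384 exercise | (k=2,j=1): S=130.8100, (K−S)⁺=4.1700, hold=8.9464 ⇒ V=8.9464 continue | (k=2,j=2): S=166.2230, (K−S)⁺=0.0000, hold=0.7387 ⇒ V=0.7387 continue  boundary S*=102.9416
step 1: (k=1,j=0): S=116.0422, (K−S)⁺=18.9378, hold=18.4579 ⇒ V=18.9378 exercise | (k=1,j=1): S=147.4572, (K−S)⁺=0.0000, hold=4.1761 ⇒ V=4.1761 continue  boundary S*=116.0422
step 0: (k=0,j=0): S=130.8100, (K−S)⁺=4.1700, hold=10.2922 ⇒ V=10.2922 continue  boundary S*=-

price = 10.2922
boundary = - 116.0422 102.9416 116.0422
tree:
10.2922
18.9378 4.1761
32.0384 8.9464 0.7387
43.6601 18.9378 1.7551 0.0000
53.9696 32.0384 4.1700 0.0000 0.0000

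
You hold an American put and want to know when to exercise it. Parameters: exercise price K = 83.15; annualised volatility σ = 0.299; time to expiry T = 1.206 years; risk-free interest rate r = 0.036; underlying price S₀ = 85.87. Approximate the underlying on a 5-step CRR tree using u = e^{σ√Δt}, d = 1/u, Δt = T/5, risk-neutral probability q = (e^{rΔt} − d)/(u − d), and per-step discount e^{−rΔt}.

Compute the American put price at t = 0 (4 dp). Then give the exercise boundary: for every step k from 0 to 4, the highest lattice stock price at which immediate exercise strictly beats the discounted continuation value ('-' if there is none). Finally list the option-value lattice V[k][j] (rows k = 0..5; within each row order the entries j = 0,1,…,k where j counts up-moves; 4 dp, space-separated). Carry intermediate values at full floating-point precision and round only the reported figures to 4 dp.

price = 8.7429
boundary = - - - 55.2738 64.0167
tree:
8.7429
13.3995 4.1075
19.7940 7.0591 1.1441
27.8762 11.8305 2.2760 0.0000
35.4251 19.1333 4.5278 0.0000 0.0000
41.9430 27.8762 9.0075 0.0000 0.0000 0.0000

Δt=0.24120  u=1.15817  d=0.86343  q=0.49294  discount=0.99135
step 5 (expiry): payoffs max(K−S,0) = 41.9430 27.8762 9.0075 0.0000 0.0000 0.0000
step 4: (k=4,j=0): S=47.7249, (K−S)⁺=35.4251, hold=34.7062 ⇒ V=35.4251 exercise | (k=4,j=1): S=64.0167, (K−S)⁺=19.1333, hold=18.4144 ⇒ V=19.1333 exercise | (k=4,j=2): S=85.8700, (K−S)⁺=0.0000, hold=4.5278 ⇒ V=4.5278 continue | (k=4,j=3): S=115.1833, (K−S)⁺=0.0000, hold=0.0000 ⇒ V=0.0000 continue | (k=4,j=4): S=154.5033, (K−S)⁺=0.0000, hold=0.0000 ⇒ V=0.0000 continue  boundary S*=64.0167
step 3: (k=3,j=0): S=55.2738, (K−S)⁺=27.8762, hold=27.1573 ⇒ V=27.8762 exercise | (k=3,j=1): S=74.1425, (K−S)⁺=9.0075, hold=11.8305 ⇒ V=11.8305 continue | (k=3,j=2): S=99.4525, (K−S)⁺=0.0000, hold=2.2760 ⇒ V=2.2760 continue | (k=3,j=3): S=133.4024, (K−S)⁺=0.0000, hold=0.0000 ⇒ V=0.0000 continue  boundary S*=55.2738
step 2: (k=2,j=0): S=64.0167, (K−S)⁺=19.1333, hold=19.7940 ⇒ V=19.7940 continue | (k=2,j=1): S=85.8700, (K−S)⁺=0.0000, hold=7.0591 ⇒ V=7.0591 continue | (k=2,j=2): S=115.1833, (K−S)⁺=0.0000, hold=1.1441 ⇒ V=1.1441 continue  boundary S*=-
step 1: (k=1,j=0): S=74.1425, (K−S)⁺=9.0075, hold=13.3995 ⇒ V=13.3995 continue | (k=1,j=1): S=99.4525, (K−S)⁺=0.0000, hold=4.1075 ⇒ V=4.1075 continue  boundary S*=-
step 0: (k=0,j=0): S=85.8700, (K−S)⁺=0.0000, hold=8.7429 ⇒ V=8.7429 continue  boundary S*=-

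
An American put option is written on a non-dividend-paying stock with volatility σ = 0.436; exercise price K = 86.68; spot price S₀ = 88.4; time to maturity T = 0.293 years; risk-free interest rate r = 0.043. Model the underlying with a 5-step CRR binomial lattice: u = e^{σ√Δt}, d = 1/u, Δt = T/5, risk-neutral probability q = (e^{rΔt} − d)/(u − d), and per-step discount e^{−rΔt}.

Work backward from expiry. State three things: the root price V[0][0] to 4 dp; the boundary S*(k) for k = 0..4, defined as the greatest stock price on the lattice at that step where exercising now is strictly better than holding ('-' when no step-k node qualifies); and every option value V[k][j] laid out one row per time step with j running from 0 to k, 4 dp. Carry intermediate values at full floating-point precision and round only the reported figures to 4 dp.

price = 7.3311
boundary = - - - 64.4081 71.5777
tree:
7.3311
11.0386 3.4412
16.0409 5.7964 0.9640
22.2719 9.5228 1.8786 0.0000
28.7234 15.1023 3.6610 0.0000 0.0000
34.5287 22.2719 7.1346 0.0000 0.0000 0.0000

Δt=0.05860, u=1.11132, d=0.89983, q=0.48557, disc=e^(-rΔt)=0.99748
k=5 terminal: V=max(K-S,0) → 34.5287 22.2719 7.1346 0.0000 0.0000 0.0000
k=4: j=0 S=57.9566 intr=28.7234 cont=28.5053 V=28.7234[EX]; j=1 S=71.5777 intr=15.1023 cont=14.8842 V=15.1023[EX]; j=2 S=88.4000 intr=0.0000 cont=3.6610 V=3.6610[hold]; j=3 S=109.1760 intr=0.0000 cont=0.0000 V=0.0000[hold]; j=4 S=134.8347 intr=0.0000 cont=0.0000 V=0.0000[hold]  S*(4)=71.5777
k=3: j=0 S=64.4081 intr=22.2719 cont=22.0538 V=22.2719[EX]; j=1 S=79.5454 intr=7.1346 cont=9.5228 V=9.5228[hold]; j=2 S=98.2403 intr=0.0000 cont=1.8786 V=1.8786[hold]; j=3 S=121.3289 intr=0.0000 cont=0.0000 V=0.0000[hold]  S*(3)=64.4081
k=2: j=0 S=71.5777 intr=15.1023 cont=16.0409 V=16.0409[hold]; j=1 S=88.4000 intr=0.0000 cont=5.7964 V=5.7964[hold]; j=2 S=109.1760 intr=0.0000 cont=0.9640 V=0.9640[hold]  S*(2)=-
k=1: j=0 S=79.5454 intr=7.1346 cont=11.0386 V=11.0386[hold]; j=1 S=98.2403 intr=0.0000 cont=3.4412 V=3.4412[hold]  S*(1)=-
k=0: j=0 S=88.4000 intr=0.0000 cont=7.3311 V=7.3311[hold]  S*(0)=-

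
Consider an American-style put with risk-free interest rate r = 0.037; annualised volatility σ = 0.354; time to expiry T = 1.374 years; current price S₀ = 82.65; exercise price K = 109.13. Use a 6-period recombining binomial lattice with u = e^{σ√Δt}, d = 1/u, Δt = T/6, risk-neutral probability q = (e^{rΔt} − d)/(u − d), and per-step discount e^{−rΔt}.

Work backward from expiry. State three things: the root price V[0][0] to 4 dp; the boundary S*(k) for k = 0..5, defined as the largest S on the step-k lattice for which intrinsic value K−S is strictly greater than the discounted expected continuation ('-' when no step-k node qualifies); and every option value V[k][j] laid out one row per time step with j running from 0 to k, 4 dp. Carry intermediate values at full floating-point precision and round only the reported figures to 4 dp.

price = 29.5358
boundary = - 69.7705 58.8981 69.7705 58.8981 69.7705
tree:
29.5358
39.3595 19.5306
50.2319 28.3352 10.4408
59.4101 39.3595 17.0224 3.5727
67.1580 50.2319 26.6881 6.9657 0.0000
73.6985 59.4101 39.3595 13.5813 0.0000 0.0000
79.2199 67.1580 50.2319 26.4800 0.0000 0.0000 0.0000

params: Δt=0.22900 u=1.18460 d=0.84417 q=0.48275 e^(-rΔt)=0.99156
t_6 payoffs: 79.2199 67.1580 50.2319 26.4800 0.0000 0.0000 0.0000
t_5: node(5,0) S=35.4315 payoff=73.6985 vs cont=72.7778 → 73.6985 [stop]  node(5,1) S=49.7199 payoff=59.4101 vs cont=58.4893 → 59.4101 [stop]  node(5,2) S=69.7705 payoff=39.3595 vs cont=38.4387 → 39.3595 [stop]  node(5,3) S=97.9070 payoff=11.2230 vs cont=13.5813 → 13.5813 [wait]  node(5,4) S=137.3900 payoff=0.0000 vs cont=0.0000 → 0.0000 [wait]  node(5,5) S=192.7954 payoff=0.0000 vs cont=0.0000 → 0.0000 [wait]  ⇒ S*(5)=69.7705
t_4: node(4,0) S=41.9720 payoff=67.1580 vs cont=66.2372 → 67.1580 [stop]  node(4,1) S=58.8981 payoff=50.2319 vs cont=49.3111 → 50.2319 [stop]  node(4,2) S=82.6500 payoff=26.4800 vs cont=26.6881 → 26.6881 [wait]  node(4,3) S=115.9803 payoff=0.0000 vs cont=6.9657 → 6.9657 [wait]  node(4,4) S=162.7519 payoff=0.0000 vs cont=0.0000 → 0.0000 [wait]  ⇒ S*(4)=58.8981
t_3: node(3,0) S=49.7199 payoff=59.4101 vs cont=58.4893 → 59.4101 [stop]  node(3,1) S=69.7705 payoff=39.3595 vs cont=38.5383 → 39.3595 [stop]  node(3,2) S=97.9070 payoff=11.2230 vs cont=17.0224 → 17.0224 [wait]  node(3,3) S=137.3900 payoff=0.0000 vs cont=3.5727 → 3.5727 [wait]  ⇒ S*(3)=69.7705
t_2: node(2,0) S=58.8981 payoff=50.2319 vs cont=49.3111 → 50.2319 [stop]  node(2,1) S=82.6500 payoff=26.4800 vs cont=28.3352 → 28.3352 [wait]  node(2,2) S=115.9803 payoff=0.0000 vs cont=10.4408 → 10.4408 [wait]  ⇒ S*(2)=58.8981
t_1: node(1,0) S=69.7705 payoff=39.3595 vs cont=39.3268 → 39.3595 [stop]  node(1,1) S=97.9070 payoff=11.2230 vs cont=19.5306 → 19.5306 [wait]  ⇒ S*(1)=69.7705
t_0: node(0,0) S=82.6500 payoff=26.4800 vs cont=29.5358 → 29.5358 [wait]  ⇒ S*(0)=-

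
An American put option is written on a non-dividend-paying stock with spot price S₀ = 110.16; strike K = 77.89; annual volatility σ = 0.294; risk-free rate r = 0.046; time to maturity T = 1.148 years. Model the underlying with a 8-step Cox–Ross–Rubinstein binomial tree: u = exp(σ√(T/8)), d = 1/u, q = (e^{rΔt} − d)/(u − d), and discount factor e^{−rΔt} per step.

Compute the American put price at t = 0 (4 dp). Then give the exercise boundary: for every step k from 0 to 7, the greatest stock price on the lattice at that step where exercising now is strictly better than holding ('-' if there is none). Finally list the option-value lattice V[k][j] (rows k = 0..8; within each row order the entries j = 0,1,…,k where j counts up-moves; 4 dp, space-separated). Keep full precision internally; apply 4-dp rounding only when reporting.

params: Δt=0.14350 u=1.11781 d=0.89461 q=0.50186 e^(-rΔt)=0.99342
t_8 payoffs: 32.6960 21.4202 7.3310 0.0000 0.0000 0.0000 0.0000 0.0000 0.0000
t_7: node(7,0) S=50.5183 payoff=27.3717 vs cont=26.8593 → 27.3717 [stop]  node(7,1) S=63.1225 payoff=14.7675 vs cont=14.2550 → 14.7675 [stop]  node(7,2) S=78.8715 payoff=0.0000 vs cont=3.6279 → 3.6279 [wait]  node(7,3) S=98.5499 payoff=0.0000 vs cont=0.0000 → 0.0000 [wait]  node(7,4) S=123.1379 payoff=0.0000 vs cont=0.0000 → 0.0000 [wait]  node(7,5) S=153.8607 payoff=0.0000 vs cont=0.0000 → 0.0000 [wait]  node(7,6) S=192.2488 payoff=0.0000 vs cont=0.0000 → 0.0000 [wait]  node(7,7) S=240.2147 payoff=0.0000 vs cont=0.0000 → 0.0000 [wait]  ⇒ S*(7)=63.1225
t_6: node(6,0) S=56.4698 payoff=21.4202 vs cont=20.9077 → 21.4202 [stop]  node(6,1) S=70.5590 payoff=7.3310 vs cont=9.1166 → 9.1166 [wait]  node(6,2) S=88.1633 payoff=0.0000 vs cont=1.7953 → 1.7953 [wait]  node(6,3) S=110.1600 payoff=0.0000 vs cont=0.0000 → 0.0000 [wait]  node(6,4) S=137.6448 payoff=0.0000 vs cont=0.0000 → 0.0000 [wait]  node(6,5) S=171.9870 payoff=0.0000 vs cont=0.0000 → 0.0000 [wait]  node(6,6) S=214.8976 payoff=0.0000 vs cont=0.0000 → 0.0000 [wait]  ⇒ S*(6)=56.4698
t_5: node(5,0) S=63.1225 payoff=14.7675 vs cont=15.1452 → 15.1452 [wait]  node(5,1) S=78.8715 payoff=0.0000 vs cont=5.4066 → 5.4066 [wait]  node(5,2) S=98.5499 payoff=0.0000 vs cont=0.8884 → 0.8884 [wait]  node(5,3) S=123.1379 payoff=0.0000 vs cont=0.0000 → 0.0000 [wait]  node(5,4) S=153.8607 payoff=0.0000 vs cont=0.0000 → 0.0000 [wait]  node(5,5) S=192.2488 payoff=0.0000 vs cont=0.0000 → 0.0000 [wait]  ⇒ S*(5)=-
t_4: node(4,0) S=70.5590 payoff=7.3310 vs cont=10.1903 → 10.1903 [wait]  node(4,1) S=88.1633 payoff=0.0000 vs cont=3.1184 → 3.1184 [wait]  node(4,2) S=110.1600 payoff=0.0000 vs cont=0.4397 → 0.4397 [wait]  node(4,3) S=137.6448 payoff=0.0000 vs cont=0.0000 → 0.0000 [wait]  node(4,4) S=171.9870 payoff=0.0000 vs cont=0.0000 → 0.0000 [wait]  ⇒ S*(4)=-
t_3: node(3,0) S=78.8715 payoff=0.0000 vs cont=6.5976 → 6.5976 [wait]  node(3,1) S=98.5499 payoff=0.0000 vs cont=1.7624 → 1.7624 [wait]  node(3,2) S=123.1379 payoff=0.0000 vs cont=0.2176 → 0.2176 [wait]  node(3,3) S=153.8607 payoff=0.0000 vs cont=0.0000 → 0.0000 [wait]  ⇒ S*(3)=-
t_2: node(2,0) S=88.1633 payoff=0.0000 vs cont=4.1436 → 4.1436 [wait]  node(2,1) S=110.1600 payoff=0.0000 vs cont=0.9806 → 0.9806 [wait]  node(2,2) S=137.6448 payoff=0.0000 vs cont=0.1077 → 0.1077 [wait]  ⇒ S*(2)=-
t_1: node(1,0) S=98.5499 payoff=0.0000 vs cont=2.5394 → 2.5394 [wait]  node(1,1) S=123.1379 payoff=0.0000 vs cont=0.5390 → 0.5390 [wait]  ⇒ S*(1)=-
t_0: node(0,0) S=110.1600 payoff=0.0000 vs cont=1.5254 → 1.5254 [wait]  ⇒ S*(0)=-

price = 1.5254
boundary = - - - - - - 56.4698 63.1225
tree:
1.5254
2.5394 0.5390
4.1436 0.9806 0.1077
6.5976 1.7624 0.2176 0.0000
10.1903 3.1184 0.4397 0.0000 0.0000
15.1452 5.4066 0.8884 0.0000 0.0000 0.0000
21.4202 9.1166 1.7953 0.0000 0.0000 0.0000 0.0000
27.3717 14.7675 3.6279 0.0000 0.0000 0.0000 0.0000 0.0000
32.6960 21.4202 7.3310 0.0000 0.0000 0.0000 0.0000 0.0000 0.0000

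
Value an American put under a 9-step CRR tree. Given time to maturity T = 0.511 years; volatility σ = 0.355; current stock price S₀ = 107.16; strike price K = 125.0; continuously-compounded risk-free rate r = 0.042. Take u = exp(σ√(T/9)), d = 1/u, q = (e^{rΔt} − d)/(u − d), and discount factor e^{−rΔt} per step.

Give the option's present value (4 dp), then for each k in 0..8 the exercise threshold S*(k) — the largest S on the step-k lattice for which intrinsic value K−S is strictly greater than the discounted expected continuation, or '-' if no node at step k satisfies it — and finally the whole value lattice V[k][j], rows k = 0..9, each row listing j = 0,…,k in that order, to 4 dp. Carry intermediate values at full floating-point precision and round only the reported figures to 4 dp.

price = 21.5321
boundary = - - - 83.1423 90.4813 83.1423 90.4813 98.4682 107.1600
tree:
21.5321
27.6798 15.3131
34.5586 20.7387 9.8066
41.8577 27.2183 14.1745 5.3615
48.6014 34.5187 19.8414 8.4144 2.2473
54.7982 41.8577 26.7475 12.8341 3.9093 0.5487
60.4923 48.6014 34.5187 18.8838 6.6738 1.0847 0.0000
65.7246 54.7982 41.8577 26.5318 11.1089 2.1444 0.0000 0.0000
70.5324 60.4923 48.6014 34.5187 17.8400 4.2393 0.0000 0.0000 0.0000
74.9503 65.7246 54.7982 41.8577 26.5318 8.3809 0.0000 0.0000 0.0000 0.0000

Δt=0.05678  u=1.08827  d=0.91889  q=0.49296  discount=0.99762
step 9 (expiry): payoffs max(K−S,0) = 74.9503 65.7246 54.7982 41.8577 26.5318 8.3809 0.0000 0.0000 0.0000 0.0000
step 8: (k=8,j=0): S=54.4676, (K−S)⁺=70.5324, hold=70.2347 ⇒ V=70.5324 exercise | (k=8,j=1): S=64.5077, (K−S)⁺=60.4923, hold=60.1946 ⇒ V=60.4923 exercise | (k=8,j=2): S=76.3986, (K−S)⁺=48.6014, hold=48.3037 ⇒ V=48.6014 exercise | (k=8,j=3): S=90.4813, (K−S)⁺=34.5187, hold=34.2209 ⇒ V=34.5187 exercise | (k=8,j=4): S=107.1600, (K−S)⁺=17.8400, hold=17.5423 ⇒ V=17.8400 exercise | (k=8,j=5): S=126.9131, (K−S)⁺=0.0000, hold=4.2393 ⇒ V=4.2393 continue | (k=8,j=6): S=150.3073, (K−S)⁺=0.0000, hold=0.0000 ⇒ V=0.0000 continue | (k=8,j=7): S=178.0138, (K−S)⁺=0.0000, hold=0.0000 ⇒ V=0.0000 continue | (k=8,j=8): S=210.8276, (K−S)⁺=0.0000, hold=0.0000 ⇒ V=0.0000 continue  boundary S*=107.1600
step 7: (k=7,j=0): S=59.2754, (K−S)⁺=65.7246, hold=65.4268 ⇒ V=65.7246 exercise | (k=7,j=1): S=70.2018, (K−S)⁺=54.7982, hold=54.5004 ⇒ V=54.7982 exercise | (k=7,j=2): S=83.1423, (K−S)⁺=41.8577, hold=41.5599 ⇒ V=41.8577 exercise | (k=7,j=3): S=98.4682, (K−S)⁺=26.5318, hold=26.2341 ⇒ V=26.5318 exercise | (k=7,j=4): S=116.6191, (K−S)⁺=8.3809, hold=11.1089 ⇒ V=11.1089 continue | (k=7,j=5): S=138.1158, (K−S)⁺=0.0000, hold=2.1444 ⇒ V=2.1444 continue | (k=7,j=6): S=163.5750, (K−S)⁺=0.0000, hold=0.0000 ⇒ V=0.0000 continue | (k=7,j=7): S=193.7272, (K−S)⁺=0.0000, hold=0.0000 ⇒ V=0.0000 continue  boundary S*=98.4682
step 6: (k=6,j=0): S=64.5077, (K−S)⁺=60.4923, hold=60.1946 ⇒ V=60.4923 exercise | (k=6,j=1): S=76.3986, (K−S)⁺=48.6014, hold=48.3037 ⇒ V=48.6014 exercise | (k=6,j=2): S=90.4813, (K−S)⁺=34.5187, hold=34.2209 ⇒ V=34.5187 exercise | (k=6,j=3): S=107.1600, (K−S)⁺=17.8400, hold=18.8838 ⇒ V=18.8838 continue | (k=6,j=4): S=126.9131, (K−S)⁺=0.0000, hold=6.6738 ⇒ V=6.6738 continue | (k=6,j=5): S=150.3073, (K−S)⁺=0.0000, hold=1.0847 ⇒ V=1.0847 continue | (k=6,j=6): S=178.0138, (K−S)⁺=0.0000, hold=0.0000 ⇒ V=0.0000 continue  boundary S*=90.4813
step 5: (k=5,j=0): S=70.2018, (K−S)⁺=54.7982, hold=54.5004 ⇒ V=54.7982 exercise | (k=5,j=1): S=83.1423, (K−S)⁺=41.8577, hold=41.5599 ⇒ V=41.8577 exercise | (k=5,j=2): S=98.4682, (K−S)⁺=26.5318, hold=26.7475 ⇒ V=26.7475 continue | (k=5,j=3): S=116.6191, (K−S)⁺=8.3809, hold=12.8341 ⇒ V=12.8341 continue | (k=5,j=4): S=138.1158, (K−S)⁺=0.0000, hold=3.9093 ⇒ V=3.9093 continue | (k=5,j=5): S=163.5750, (K−S)⁺=0.0000, hold=0.5487 ⇒ V=0.5487 continue  boundary S*=83.1423
step 4: (k=4,j=0): S=76.3986, (K−S)⁺=48.6014, hold=48.3037 ⇒ V=48.6014 exercise | (k=4,j=1): S=90.4813, (K−S)⁺=34.5187, hold=34.3270 ⇒ V=34.5187 exercise | (k=4,j=2): S=107.1600, (K−S)⁺=17.8400, hold=19.8414 ⇒ V=19.8414 continue | (k=4,j=3): S=126.9131, (K−S)⁺=0.0000, hold=8.4144 ⇒ V=8.4144 continue | (k=4,j=4): S=150.3073, (K−S)⁺=0.0000, hold=2.2473 ⇒ V=2.2473 continue  boundary S*=90.4813
step 3: (k=3,j=0): S=83.1423, (K−S)⁺=41.8577, hold=41.5599 ⇒ V=41.8577 exercise | (k=3,j=1): S=98.4682, (K−S)⁺=26.5318, hold=27.2183 ⇒ V=27.2183 continue | (k=3,j=2): S=116.6191, (K−S)⁺=8.3809, hold=14.1745 ⇒ V=14.1745 continue | (k=3,j=3): S=138.1158, (K−S)⁺=0.0000, hold=5.3615 ⇒ V=5.3615 continue  boundary S*=83.1423
step 2: (k=2,j=0): S=90.4813, (K−S)⁺=34.5187, hold=34.5586 ⇒ V=34.5586 continue | (k=2,j=1): S=107.1600, (K−S)⁺=17.8400, hold=20.7387 ⇒ V=20.7387 continue | (k=2,j=2): S=126.9131, (K−S)⁺=0.0000, hold=9.8066 ⇒ V=9.8066 continue  boundary S*=-
step 1: (k=1,j=0): S=98.4682, (K−S)⁺=26.5318, hold=27.6798 ⇒ V=27.6798 continue | (k=1,j=1): S=116.6191, (K−S)⁺=8.3809, hold=15.3131 ⇒ V=15.3131 continue  boundary S*=-
step 0: (k=0,j=0): S=107.1600, (K−S)⁺=17.8400, hold=21.5321 ⇒ V=21.5321 continue  boundary S*=-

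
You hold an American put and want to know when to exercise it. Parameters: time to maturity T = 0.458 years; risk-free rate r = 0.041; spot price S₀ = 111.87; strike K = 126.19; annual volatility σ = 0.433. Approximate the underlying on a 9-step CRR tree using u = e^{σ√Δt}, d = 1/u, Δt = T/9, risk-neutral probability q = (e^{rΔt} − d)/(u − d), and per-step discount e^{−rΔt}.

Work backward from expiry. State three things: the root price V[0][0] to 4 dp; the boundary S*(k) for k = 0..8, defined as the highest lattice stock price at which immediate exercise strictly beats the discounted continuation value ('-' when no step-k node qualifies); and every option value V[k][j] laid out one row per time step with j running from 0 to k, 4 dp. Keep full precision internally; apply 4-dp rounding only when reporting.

Δt=0.05089, u=1.10261, d=0.90694, q=0.48627, disc=e^(-rΔt)=0.99792
k=9 terminal: V=max(K-S,0) → 79.7468 69.7269 57.5453 42.7355 24.7306 2.8412 0.0000 0.0000 0.0000 0.0000
k=8: j=0 S=51.2087 intr=74.9813 cont=74.7183 V=74.9813[EX]; j=1 S=62.2567 intr=63.9333 cont=63.6703 V=63.9333[EX]; j=2 S=75.6883 intr=50.5017 cont=50.2387 V=50.5017[EX]; j=3 S=92.0176 intr=34.1724 cont=33.9093 V=34.1724[EX]; j=4 S=111.8700 intr=14.3200 cont=14.0570 V=14.3200[EX]; j=5 S=136.0054 intr=0.0000 cont=1.4566 V=1.4566[hold]; j=6 S=165.3479 intr=0.0000 cont=0.0000 V=0.0000[hold]; j=7 S=201.0209 intr=0.0000 cont=0.0000 V=0.0000[hold]; j=8 S=244.3902 intr=0.0000 cont=0.0000 V=0.0000[hold]  S*(8)=111.8700
k=7: j=0 S=56.4631 intr=69.7269 cont=69.4639 V=69.7269[EX]; j=1 S=68.6447 intr=57.5453 cont=57.2822 V=57.5453[EX]; j=2 S=83.4545 intr=42.7355 cont=42.4725 V=42.7355[EX]; j=3 S=101.4594 intr=24.7306 cont=24.4676 V=24.7306[EX]; j=4 S=123.3488 intr=2.8412 cont=8.0480 V=8.0480[hold]; j=5 S=149.9607 intr=0.0000 cont=0.7467 V=0.7467[hold]; j=6 S=182.3140 intr=0.0000 cont=0.0000 V=0.0000[hold]; j=7 S=221.6474 intr=0.0000 cont=0.0000 V=0.0000[hold]  S*(7)=101.4594
k=6: j=0 S=62.2567 intr=63.9333 cont=63.6703 V=63.9333[EX]; j=1 S=75.6883 intr=50.5017 cont=50.2387 V=50.5017[EX]; j=2 S=92.0176 intr=34.1724 cont=33.9093 V=34.1724[EX]; j=3 S=111.8700 intr=14.3200 cont=16.5837 V=16.5837[hold]; j=4 S=136.0054 intr=0.0000 cont=4.4882 V=4.4882[hold]; j=5 S=165.3479 intr=0.0000 cont=0.3828 V=0.3828[hold]; j=6 S=201.0209 intr=0.0000 cont=0.0000 V=0.0000[hold]  S*(6)=92.0176
k=5: j=0 S=68.6447 intr=57.5453 cont=57.2822 V=57.5453[EX]; j=1 S=83.4545 intr=42.7355 cont=42.4725 V=42.7355[EX]; j=2 S=101.4594 intr=24.7306 cont=25.5660 V=25.5660[hold]; j=3 S=123.3488 intr=2.8412 cont=10.6797 V=10.6797[hold]; j=4 S=149.9607 intr=0.0000 cont=2.4867 V=2.4867[hold]; j=5 S=182.3140 intr=0.0000 cont=0.1962 V=0.1962[hold]  S*(5)=83.4545
k=4: j=0 S=75.6883 intr=50.5017 cont=50.2387 V=50.5017[EX]; j=1 S=92.0176 intr=34.1724 cont=34.3148 V=34.3148[hold]; j=2 S=111.8700 intr=14.3200 cont=18.2890 V=18.2890[hold]; j=3 S=136.0054 intr=0.0000 cont=6.6817 V=6.6817[hold]; j=4 S=165.3479 intr=0.0000 cont=1.3700 V=1.3700[hold]  S*(4)=75.6883
k=3: j=0 S=83.4545 intr=42.7355 cont=42.5416 V=42.7355[EX]; j=1 S=101.4594 intr=24.7306 cont=26.4666 V=26.4666[hold]; j=2 S=123.3488 intr=2.8412 cont=12.6183 V=12.6183[hold]; j=3 S=149.9607 intr=0.0000 cont=4.0902 V=4.0902[hold]  S*(3)=83.4545
k=2: j=0 S=92.0176 intr=34.1724 cont=34.7517 V=34.7517[hold]; j=1 S=111.8700 intr=14.3200 cont=19.6914 V=19.6914[hold]; j=2 S=136.0054 intr=0.0000 cont=8.4536 V=8.4536[hold]  S*(2)=-
k=1: j=0 S=101.4594 intr=24.7306 cont=27.3711 V=27.3711[hold]; j=1 S=123.3488 intr=2.8412 cont=14.1971 V=14.1971[hold]  S*(1)=-
k=0: j=0 S=111.8700 intr=14.3200 cont=20.9212 V=20.9212[hold]  S*(0)=-

price = 20.9212
boundary = - - - 83.4545 75.6883 83.4545 92.0176 101.4594 111.8700
tree:
20.9212
27.3711 14.1971
34.7517 19.6914 8.4536
42.7355 26.4666 12.6183 4.0902
50.5017 34.3148 18.2890 6.6817 1.3700
57.5453 42.7355 25.5660 10.6797 2.4867 0.1962
63.9333 50.5017 34.1724 16.5837 4.4882 0.3828 0.0000
69.7269 57.5453 42.7355 24.7306 8.0480 0.7467 0.0000 0.0000
74.9813 63.9333 50.5017 34.1724 14.3200 1.4566 0.0000 0.0000 0.0000
79.7468 69.7269 57.5453 42.7355 24.7306 2.8412 0.0000 0.0000 0.0000 0.0000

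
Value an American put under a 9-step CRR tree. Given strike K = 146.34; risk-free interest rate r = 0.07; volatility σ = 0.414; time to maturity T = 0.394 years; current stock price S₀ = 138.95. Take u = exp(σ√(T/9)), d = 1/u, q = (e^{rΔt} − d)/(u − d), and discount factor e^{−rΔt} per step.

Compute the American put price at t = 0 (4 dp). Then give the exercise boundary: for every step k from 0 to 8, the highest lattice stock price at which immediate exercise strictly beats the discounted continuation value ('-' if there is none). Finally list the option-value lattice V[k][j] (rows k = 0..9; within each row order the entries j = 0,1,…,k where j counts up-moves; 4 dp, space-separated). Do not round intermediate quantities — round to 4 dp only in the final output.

price = 16.8987
boundary = - - - 107.1520 98.2610 107.1520 116.8476 107.1520 116.8476
tree:
16.8987
23.0837 10.7198
30.5827 15.6081 5.8199
39.1880 22.0296 9.1809 2.4415
48.0790 29.9916 14.0772 4.2635 0.6056
56.2323 39.1880 20.8344 7.2996 1.2054 0.0000
63.7091 48.0790 29.4924 12.1676 2.3993 0.0000 0.0000
70.5655 56.2323 39.1880 19.5179 4.7755 0.0000 0.0000 0.0000
76.8530 63.7091 48.0790 29.4924 9.5053 0.0000 0.0000 0.0000 0.0000
82.6188 70.5655 56.2323 39.1880 18.9195 0.0000 0.0000 0.0000 0.0000 0.0000

Δt=0.04378  u=1.09048  d=0.91702  q=0.49605  discount=0.99694
step 9 (expiry): payoffs max(K−S,0) = 82.6188 70.5655 56.2323 39.1880 18.9195 0.0000 0.0000 0.0000 0.0000 0.0000
step 8: (k=8,j=0): S=69.4870, (K−S)⁺=76.8530, hold=76.4052 ⇒ V=76.8530 exercise | (k=8,j=1): S=82.6309, (K−S)⁺=63.7091, hold=63.2614 ⇒ V=63.7091 exercise | (k=8,j=2): S=98.2610, (K−S)⁺=48.0790, hold=47.6313 ⇒ V=48.0790 exercise | (k=8,j=3): S=116.8476, (K−S)⁺=29.4924, hold=29.0446 ⇒ V=29.4924 exercise | (k=8,j=4): S=138.9500, (K−S)⁺=7.3900, hold=9.5053 ⇒ V=9.5053 continue | (k=8,j=5): S=165.2332, (K−S)⁺=0.0000, hold=0.0000 ⇒ V=0.0000 continue | (k=8,j=6): S=196.4880, (K−S)⁺=0.0000, hold=0.0000 ⇒ V=0.0000 continue | (k=8,j=7): S=233.6548, (K−S)⁺=0.0000, hold=0.0000 ⇒ V=0.0000 continue | (k=8,j=8): S=277.8520, (K−S)⁺=0.0000, hold=0.0000 ⇒ V=0.0000 continue  boundary S*=116.8476
step 7: (k=7,j=0): S=75.7745, (K−S)⁺=70.5655, hold=70.1178 ⇒ V=70.5655 exercise | (k=7,j=1): S=90.1077, (K−S)⁺=56.2323, hold=55.7846 ⇒ V=56.2323 exercise | (k=7,j=2): S=107.1520, (K−S)⁺=39.1880, hold=38.7402 ⇒ V=39.1880 exercise | (k=7,j=3): S=127.4205, (K−S)⁺=18.9195, hold=19.5179 ⇒ V=19.5179 continue | (k=7,j=4): S=151.5228, (K−S)⁺=0.0000, hold=4.7755 ⇒ V=4.7755 continue | (k=7,j=5): S=180.1842, (K−S)⁺=0.0000, hold=0.0000 ⇒ V=0.0000 continue | (k=7,j=6): S=214.2671, (K−S)⁺=0.0000, hold=0.0000 ⇒ V=0.0000 continue | (k=7,j=7): S=254.7969, (K−S)⁺=0.0000, hold=0.0000 ⇒ V=0.0000 continue  boundary S*=107.1520
step 6: (k=6,j=0): S=82.6309, (K−S)⁺=63.7091, hold=63.2614 ⇒ V=63.7091 exercise | (k=6,j=1): S=98.2610, (K−S)⁺=48.0790, hold=47.6313 ⇒ V=48.0790 exercise | (k=6,j=2): S=116.8476, (K−S)⁺=29.4924, hold=29.3405 ⇒ V=29.4924 exercise | (k=6,j=3): S=138.9500, (K−S)⁺=7.3900, hold=12.1676 ⇒ V=12.1676 continue | (k=6,j=4): S=165.2332, (K−S)⁺=0.0000, hold=2.3993 ⇒ V=2.3993 continue | (k=6,j=5): S=196.4880, (K−S)⁺=0.0000, hold=0.0000 ⇒ V=0.0000 continue | (k=6,j=6): S=233.6548, (K−S)⁺=0.0000, hold=0.0000 ⇒ V=0.0000 continue  boundary S*=116.8476
step 5: (k=5,j=0): S=90.1077, (K−S)⁺=56.2323, hold=55.7846 ⇒ V=56.2323 exercise | (k=5,j=1): S=107.1520, (K−S)⁺=39.1880, hold=38.7402 ⇒ V=39.1880 exercise | (k=5,j=2): S=127.4205, (K−S)⁺=18.9195, hold=20.8344 ⇒ V=20.8344 continue | (k=5,j=3): S=151.5228, (K−S)⁺=0.0000, hold=7.2996 ⇒ V=7.2996 continue | (k=5,j=4): S=180.1842, (K−S)⁺=0.0000, hold=1.2054 ⇒ V=1.2054 continue | (k=5,j=5): S=214.2671, (K−S)⁺=0.0000, hold=0.0000 ⇒ V=0.0000 continue  boundary S*=107.1520
step 4: (k=4,j=0): S=98.2610, (K−S)⁺=48.0790, hold=47.6313 ⇒ V=48.0790 exercise | (k=4,j=1): S=116.8476, (K−S)⁺=29.4924, hold=29.9916 ⇒ V=29.9916 continue | (k=4,j=2): S=138.9500, (K−S)⁺=7.3900, hold=14.0772 ⇒ V=14.0772 continue | (k=4,j=3): S=165.2332, (K−S)⁺=0.0000, hold=4.2635 ⇒ V=4.2635 continue | (k=4,j=4): S=196.4880, (K−S)⁺=0.0000, hold=0.6056 ⇒ V=0.6056 continue  boundary S*=98.2610
step 3: (k=3,j=0): S=107.1520, (K−S)⁺=39.1880, hold=38.9871 ⇒ V=39.1880 exercise | (k=3,j=1): S=127.4205, (K−S)⁺=18.9195, hold=22.0296 ⇒ V=22.0296 continue | (k=3,j=2): S=151.5228, (K−S)⁺=0.0000, hold=9.1809 ⇒ V=9.1809 continue | (k=3,j=3): S=180.1842, (K−S)⁺=0.0000, hold=2.4415 ⇒ V=2.4415 continue  boundary S*=107.1520
step 2: (k=2,j=0): S=116.8476, (K−S)⁺=29.4924, hold=30.5827 ⇒ V=30.5827 continue | (k=2,j=1): S=138.9500, (K−S)⁺=7.3900, hold=15.6081 ⇒ V=15.6081 continue | (k=2,j=2): S=165.2332, (K−S)⁺=0.0000, hold=5.8199 ⇒ V=5.8199 continue  boundary S*=-
step 1: (k=1,j=0): S=127.4205, (K−S)⁺=18.9195, hold=23.0837 ⇒ V=23.0837 continue | (k=1,j=1): S=151.5228, (K−S)⁺=0.0000, hold=10.7198 ⇒ V=10.7198 continue  boundary S*=-
step 0: (k=0,j=0): S=138.9500, (K−S)⁺=7.3900, hold=16.8987 ⇒ V=16.8987 continue  boundary S*=-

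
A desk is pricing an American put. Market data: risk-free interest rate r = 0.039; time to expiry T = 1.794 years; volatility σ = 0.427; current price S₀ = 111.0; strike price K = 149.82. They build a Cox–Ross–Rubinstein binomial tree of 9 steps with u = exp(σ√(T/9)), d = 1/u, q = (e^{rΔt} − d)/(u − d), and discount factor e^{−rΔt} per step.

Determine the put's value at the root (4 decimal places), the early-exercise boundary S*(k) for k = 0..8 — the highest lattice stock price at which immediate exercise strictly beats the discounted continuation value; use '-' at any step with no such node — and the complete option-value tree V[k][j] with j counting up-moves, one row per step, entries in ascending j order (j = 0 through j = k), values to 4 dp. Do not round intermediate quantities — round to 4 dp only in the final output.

price = 47.7858
boundary = - - 75.8113 62.6526 75.8113 62.6526 75.8113 91.7336 111.0000
tree:
47.7858
60.2995 34.6226
74.0087 46.0099 22.4979
87.1674 59.3242 31.9249 12.3588
98.0421 74.0087 43.9311 19.0656 5.0852
107.0293 87.1674 58.2760 28.6627 8.6802 1.1610
114.4565 98.0421 74.0087 41.6969 14.6035 2.2195 0.0000
120.5946 107.0293 87.1674 58.0864 24.1120 4.2431 0.0000 0.0000
125.6673 114.4565 98.0421 74.0087 38.8200 8.1116 0.0000 0.0000 0.0000
129.8595 120.5946 107.0293 87.1674 58.0864 15.5071 0.0000 0.0000 0.0000 0.0000

Δt=0.19933, u=1.21003, d=0.82643, q=0.47283, disc=e^(-rΔt)=0.99226
k=9 terminal: V=max(K-S,0) → 129.8595 120.5946 107.0293 87.1674 58.0864 15.5071 0.0000 0.0000 0.0000 0.0000
k=8: j=0 S=24.1527 intr=125.6673 cont=124.5071 V=125.6673[EX]; j=1 S=35.3635 intr=114.4565 cont=113.2963 V=114.4565[EX]; j=2 S=51.7779 intr=98.0421 cont=96.8819 V=98.0421[EX]; j=3 S=75.8113 intr=74.0087 cont=72.8486 V=74.0087[EX]; j=4 S=111.0000 intr=38.8200 cont=37.6598 V=38.8200[EX]; j=5 S=162.5220 intr=0.0000 cont=8.1116 V=8.1116[hold]; j=6 S=237.9586 intr=0.0000 cont=0.0000 V=0.0000[hold]; j=7 S=348.4101 intr=0.0000 cont=0.0000 V=0.0000[hold]; j=8 S=510.1290 intr=0.0000 cont=0.0000 V=0.0000[hold]  S*(8)=111.0000
k=7: j=0 S=29.2254 intr=120.5946 cont=119.4344 V=120.5946[EX]; j=1 S=42.7907 intr=107.0293 cont=105.8691 V=107.0293[EX]; j=2 S=62.6526 intr=87.1674 cont=86.0072 V=87.1674[EX]; j=3 S=91.7336 intr=58.0864 cont=56.9262 V=58.0864[EX]; j=4 S=134.3129 intr=15.5071 cont=24.1120 V=24.1120[hold]; j=5 S=196.6558 intr=0.0000 cont=4.2431 V=4.2431[hold]; j=6 S=287.9361 intr=0.0000 cont=0.0000 V=0.0000[hold]; j=7 S=421.5852 intr=0.0000 cont=0.0000 V=0.0000[hold]  S*(7)=91.7336
k=6: j=0 S=35.3635 intr=114.4565 cont=113.2963 V=114.4565[EX]; j=1 S=51.7779 intr=98.0421 cont=96.8819 V=98.0421[EX]; j=2 S=75.8113 intr=74.0087 cont=72.8486 V=74.0087[EX]; j=3 S=111.0000 intr=38.8200 cont=41.6969 V=41.6969[hold]; j=4 S=162.5220 intr=0.0000 cont=14.6035 V=14.6035[hold]; j=5 S=237.9586 intr=0.0000 cont=2.2195 V=2.2195[hold]; j=6 S=348.4101 intr=0.0000 cont=0.0000 V=0.0000[hold]  S*(6)=75.8113
k=5: j=0 S=42.7907 intr=107.0293 cont=105.8691 V=107.0293[EX]; j=1 S=62.6526 intr=87.1674 cont=86.0072 V=87.1674[EX]; j=2 S=91.7336 intr=58.0864 cont=58.2760 V=58.2760[hold]; j=3 S=134.3129 intr=15.5071 cont=28.6627 V=28.6627[hold]; j=4 S=196.6558 intr=0.0000 cont=8.6802 V=8.6802[hold]; j=5 S=287.9361 intr=0.0000 cont=1.1610 V=1.1610[hold]  S*(5)=62.6526
k=4: j=0 S=51.7779 intr=98.0421 cont=96.8819 V=98.0421[EX]; j=1 S=75.8113 intr=74.0087 cont=72.9375 V=74.0087[EX]; j=2 S=111.0000 intr=38.8200 cont=43.9311 V=43.9311[hold]; j=3 S=162.5220 intr=0.0000 cont=19.0656 V=19.0656[hold]; j=4 S=237.9586 intr=0.0000 cont=5.0852 V=5.0852[hold]  S*(4)=75.8113
k=3: j=0 S=62.6526 intr=87.1674 cont=86.0072 V=87.1674[EX]; j=1 S=91.7336 intr=58.0864 cont=59.3242 V=59.3242[hold]; j=2 S=134.3129 intr=15.5071 cont=31.9249 V=31.9249[hold]; j=3 S=196.6558 intr=0.0000 cont=12.3588 V=12.3588[hold]  S*(3)=62.6526
k=2: j=0 S=75.8113 intr=74.0087 cont=73.4293 V=74.0087[EX]; j=1 S=111.0000 intr=38.8200 cont=46.0099 V=46.0099[hold]; j=2 S=162.5220 intr=0.0000 cont=22.4979 V=22.4979[hold]  S*(2)=75.8113
k=1: j=0 S=91.7336 intr=58.0864 cont=60.2995 V=60.2995[hold]; j=1 S=134.3129 intr=15.5071 cont=34.6226 V=34.6226[hold]  S*(1)=-
k=0: j=0 S=111.0000 intr=38.8200 cont=47.7858 V=47.7858[hold]  S*(0)=-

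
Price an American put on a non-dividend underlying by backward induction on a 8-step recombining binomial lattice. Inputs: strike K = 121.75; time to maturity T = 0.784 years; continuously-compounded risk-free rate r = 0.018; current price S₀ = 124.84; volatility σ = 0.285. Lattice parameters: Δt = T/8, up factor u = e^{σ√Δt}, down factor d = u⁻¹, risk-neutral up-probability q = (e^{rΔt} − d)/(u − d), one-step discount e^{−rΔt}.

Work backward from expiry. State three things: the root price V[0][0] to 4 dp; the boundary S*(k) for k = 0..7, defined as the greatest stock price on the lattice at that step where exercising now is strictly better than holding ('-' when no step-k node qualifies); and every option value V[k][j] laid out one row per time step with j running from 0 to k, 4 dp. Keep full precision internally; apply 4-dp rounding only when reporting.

Δt=0.09800, u=1.09332, d=0.91465, q=0.48759, disc=e^(-rΔt)=0.99824
k=8 terminal: V=max(K-S,0) → 60.6030 48.6580 34.3796 17.3119 0.0000 0.0000 0.0000 0.0000 0.0000
k=7: j=0 S=66.8532 intr=54.8968 cont=54.6822 V=54.8968[EX]; j=1 S=79.9129 intr=41.8371 cont=41.6225 V=41.8371[EX]; j=2 S=95.5238 intr=26.2262 cont=26.0116 V=26.2262[EX]; j=3 S=114.1843 intr=7.5657 cont=8.8551 V=8.8551[hold]; j=4 S=136.4901 intr=0.0000 cont=0.0000 V=0.0000[hold]; j=5 S=163.1533 intr=0.0000 cont=0.0000 V=0.0000[hold]; j=6 S=195.0251 intr=0.0000 cont=0.0000 V=0.0000[hold]; j=7 S=233.1231 intr=0.0000 cont=0.0000 V=0.0000[hold]  S*(7)=95.5238
k=6: j=0 S=73.0920 intr=48.6580 cont=48.4435 V=48.6580[EX]; j=1 S=87.3704 intr=34.3796 cont=34.1650 V=34.3796[EX]; j=2 S=104.4381 intr=17.3119 cont=17.7249 V=17.7249[hold]; j=3 S=124.8400 intr=0.0000 cont=4.5294 V=4.5294[hold]; j=4 S=149.2274 intr=0.0000 cont=0.0000 V=0.0000[hold]; j=5 S=178.3788 intr=0.0000 cont=0.0000 V=0.0000[hold]; j=6 S=213.2249 intr=0.0000 cont=0.0000 V=0.0000[hold]  S*(6)=87.3704
k=5: j=0 S=79.9129 intr=41.8371 cont=41.6225 V=41.8371[EX]; j=1 S=95.5238 intr=26.2262 cont=26.2126 V=26.2262[EX]; j=2 S=114.1843 intr=7.5657 cont=11.2710 V=11.2710[hold]; j=3 S=136.4901 intr=0.0000 cont=2.3168 V=2.3168[hold]; j=4 S=163.1533 intr=0.0000 cont=0.0000 V=0.0000[hold]; j=5 S=195.0251 intr=0.0000 cont=0.0000 V=0.0000[hold]  S*(5)=95.5238
k=4: j=0 S=87.3704 intr=34.3796 cont=34.1650 V=34.3796[EX]; j=1 S=104.4381 intr=17.3119 cont=18.9008 V=18.9008[hold]; j=2 S=124.8400 intr=0.0000 cont=6.8929 V=6.8929[hold]; j=3 S=149.2274 intr=0.0000 cont=1.1851 V=1.1851[hold]; j=4 S=178.3788 intr=0.0000 cont=0.0000 V=0.0000[hold]  S*(4)=87.3704
k=3: j=0 S=95.5238 intr=26.2262 cont=26.7850 V=26.7850[hold]; j=1 S=114.1843 intr=7.5657 cont=13.0228 V=13.0228[hold]; j=2 S=136.4901 intr=0.0000 cont=4.1026 V=4.1026[hold]; j=3 S=163.1533 intr=0.0000 cont=0.6062 V=0.6062[hold]  S*(3)=-
k=2: j=0 S=104.4381 intr=17.3119 cont=20.0393 V=20.0393[hold]; j=1 S=124.8400 intr=0.0000 cont=8.6581 V=8.6581[hold]; j=2 S=149.2274 intr=0.0000 cont=2.3935 V=2.3935[hold]  S*(2)=-
k=1: j=0 S=114.1843 intr=7.5657 cont=14.4644 V=14.4644[hold]; j=1 S=136.4901 intr=0.0000 cont=5.5937 V=5.5937[hold]  S*(1)=-
k=0: j=0 S=124.8400 intr=0.0000 cont=10.1212 V=10.1212[hold]  S*(0)=-

price = 10.1212
boundary = - - - - 87.3704 95.5238 87.3704 95.5238
tree:
10.1212
14.4644 5.5937
20.0393 8.6581 2.3935
26.7850 13.0228 4.1026 0.6062
34.3796 18.9008 6.8929 1.1851 0.0000
41.8371 26.2262 11.2710 2.3168 0.0000 0.0000
48.6580 34.3796 17.7249 4.5294 0.0000 0.0000 0.0000
54.8968 41.8371 26.2262 8.8551 0.0000 0.0000 0.0000 0.0000
60.6030 48.6580 34.3796 17.3119 0.0000 0.0000 0.0000 0.0000 0.0000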